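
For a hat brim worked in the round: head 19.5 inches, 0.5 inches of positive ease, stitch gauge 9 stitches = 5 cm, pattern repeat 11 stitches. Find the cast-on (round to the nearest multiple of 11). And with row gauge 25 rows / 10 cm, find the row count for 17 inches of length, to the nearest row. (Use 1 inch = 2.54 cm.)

Cast on 88 stitches; work 108 rows.

Finished = 19.5 + 0.5 = 20 inches.
20 inches × 2.54 = 50.80 cm.
9/5 = 1.8 sts per cm; 50.80 × 1.8 = 91.44 sts.
Nearest multiple of 11 → 88.
17 inches = 43.18 cm; × 2.5 = 107.95 → 108 rows.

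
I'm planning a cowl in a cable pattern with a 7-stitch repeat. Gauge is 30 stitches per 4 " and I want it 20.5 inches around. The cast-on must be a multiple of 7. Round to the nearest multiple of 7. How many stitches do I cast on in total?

154 stitches.

30 / 4 = 7.5 sts per inch.
20.5 × 7.5 = 153.75 sts.
Nearest multiple of 7: 154.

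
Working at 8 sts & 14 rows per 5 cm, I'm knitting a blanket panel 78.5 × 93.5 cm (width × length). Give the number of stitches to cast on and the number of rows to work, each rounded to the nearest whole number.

Stitch gauge = 8/5 = 1.6 sts/cm; 78.5 × 1.6 = 125.60 → 126 sts.
Row gauge = 14/5 = 2.8 rows/cm; 93.5 × 2.8 = 261.80 → 262 rows.

Cast on 126 stitches and work 262 rows.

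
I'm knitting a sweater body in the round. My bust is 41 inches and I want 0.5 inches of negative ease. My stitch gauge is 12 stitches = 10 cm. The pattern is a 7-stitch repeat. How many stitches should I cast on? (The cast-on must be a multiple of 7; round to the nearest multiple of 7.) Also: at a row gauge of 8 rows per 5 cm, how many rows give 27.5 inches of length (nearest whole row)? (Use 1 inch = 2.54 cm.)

Cast on 126 stitches; work 112 rows.

Finished = 41 − 0.5 = 40.5 inches.
40.5 inches × 2.54 = 102.87 cm.
12/10 = 1.2 sts per cm; 102.87 × 1.2 = 123.44 sts.
Nearest multiple of 7 → 126.
27.5 inches = 69.85 cm; × 1.6 = 111.76 → 112 rows.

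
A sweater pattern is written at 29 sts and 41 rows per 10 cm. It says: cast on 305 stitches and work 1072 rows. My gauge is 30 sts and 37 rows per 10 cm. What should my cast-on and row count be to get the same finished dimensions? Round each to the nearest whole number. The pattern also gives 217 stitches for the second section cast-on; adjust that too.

Cast on 316 stitches; work 967 rows; second section cast-on 224 stitches.

Stitches: 305 × 30/29 = 315.52 → 316.
Rows: 1072 × 37/41 = 967.41 → 967.
second section cast-on: 217 × 30/29 = 224.48 → 224.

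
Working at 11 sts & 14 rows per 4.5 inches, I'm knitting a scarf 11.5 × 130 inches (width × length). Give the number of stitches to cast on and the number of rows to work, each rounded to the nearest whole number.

Cast on 28 stitches and work 404 rows.

Stitch gauge = 11/4.5 = 2.444 sts/in; 11.5 × 2.444 = 28.11 → 28 sts.
Row gauge = 14/4.5 = 3.111 rows/in; 130 × 3.111 = 404.44 → 404 rows.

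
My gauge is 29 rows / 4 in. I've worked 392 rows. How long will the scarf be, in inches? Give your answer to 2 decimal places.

29 rows / 4 inch = 7.25 rows per inch.
392 / 7.25 = 54.069 inches.

54.07 inches.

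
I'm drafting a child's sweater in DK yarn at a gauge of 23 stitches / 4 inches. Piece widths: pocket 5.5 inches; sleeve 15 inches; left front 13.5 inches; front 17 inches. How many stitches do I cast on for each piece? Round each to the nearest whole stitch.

pocket 32; sleeve 86; left front 78; front 98.

Rate = 23/4 = 5.75 sts per in.
pocket: 5.5 × 5.75 = 31.62 → 32.
sleeve: 15 × 5.75 = 86.25 → 86.
left front: 13.5 × 5.75 = 77.62 → 78.
front: 17 × 5.75 = 97.75 → 98.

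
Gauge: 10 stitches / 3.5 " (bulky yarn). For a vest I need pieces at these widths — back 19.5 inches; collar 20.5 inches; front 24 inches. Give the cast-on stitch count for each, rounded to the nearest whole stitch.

Rate = 10/3.5 = 2.857 sts per in.
back: 19.5 × 2.857 = 55.71 → 56.
collar: 20.5 × 2.857 = 58.57 → 59.
front: 24 × 2.857 = 68.57 → 69.

back 56; collar 59; front 69.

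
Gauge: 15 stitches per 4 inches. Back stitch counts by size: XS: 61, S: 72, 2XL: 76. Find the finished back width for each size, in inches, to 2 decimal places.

15/4 = 3.75 sts per in.
XS: 61 / 3.75 = 16.267 → 16.27 in.
S: 72 / 3.75 = 19.200 → 19.20 in.
2XL: 76 / 3.75 = 20.267 → 20.27 in.

XS 16.27 inches; S 19.20 inches; 2XL 20.27 inches.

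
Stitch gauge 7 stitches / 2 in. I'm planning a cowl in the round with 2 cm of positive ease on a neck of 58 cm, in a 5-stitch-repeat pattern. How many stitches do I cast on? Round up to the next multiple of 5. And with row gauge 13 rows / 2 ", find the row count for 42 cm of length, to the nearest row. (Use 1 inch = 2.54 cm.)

Cast on 85 stitches; work 107 rows.

Finished = 58 + 2 = 60 cm.
60 cm × 1/2.54 = 23.62 inches.
7/2 = 3.5 sts per in; 23.62 × 3.5 = 82.68 sts.
Next multiple of 5 → 85.
42 cm = 16.54 inches; × 6.5 = 107.48 → 107 rows.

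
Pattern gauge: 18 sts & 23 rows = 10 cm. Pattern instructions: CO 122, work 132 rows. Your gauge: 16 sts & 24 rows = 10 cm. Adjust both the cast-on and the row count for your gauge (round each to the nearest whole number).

Cast on 108 stitches; work 138 rows.

Stitches: 122 × 16/18 = 108.44 → 108.
Rows: 132 × 24/23 = 137.74 → 138.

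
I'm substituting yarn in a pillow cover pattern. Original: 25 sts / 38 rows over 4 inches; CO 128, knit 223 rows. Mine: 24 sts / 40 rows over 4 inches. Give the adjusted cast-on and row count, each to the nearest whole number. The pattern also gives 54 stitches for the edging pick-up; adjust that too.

Cast on 123 stitches; work 235 rows; edging pick-up 52 stitches.

Stitches: 128 × 24/25 = 122.88 → 123.
Rows: 223 × 40/38 = 234.74 → 235.
edging pick-up: 54 × 24/25 = 51.84 → 52.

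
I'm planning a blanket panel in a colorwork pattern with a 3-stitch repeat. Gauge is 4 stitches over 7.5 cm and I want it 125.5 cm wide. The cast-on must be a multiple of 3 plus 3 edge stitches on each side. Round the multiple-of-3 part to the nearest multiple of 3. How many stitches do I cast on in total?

4 / 7.5 = 0.533 sts per cm.
125.5 × 0.533 = 66.93 sts.
Less 6 edge sts → 60.93 for the repeat.
Nearest multiple of 3: 60.
Add back 6 edge sts → 66.

Cast on 66 stitches.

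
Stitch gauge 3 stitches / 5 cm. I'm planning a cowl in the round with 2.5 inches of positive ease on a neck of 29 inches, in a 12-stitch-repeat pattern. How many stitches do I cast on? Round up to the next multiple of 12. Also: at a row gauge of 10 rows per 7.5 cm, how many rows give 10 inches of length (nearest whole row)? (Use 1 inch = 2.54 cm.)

Cast on 60 stitches; work 34 rows.

Finished = 29 + 2.5 = 31.5 inches.
31.5 inches × 2.54 = 80.01 cm.
3/5 = 0.6 sts per cm; 80.01 × 0.6 = 48.01 sts.
Next multiple of 12 → 60.
10 inches = 25.40 cm; × 1.333 = 33.87 → 34 rows.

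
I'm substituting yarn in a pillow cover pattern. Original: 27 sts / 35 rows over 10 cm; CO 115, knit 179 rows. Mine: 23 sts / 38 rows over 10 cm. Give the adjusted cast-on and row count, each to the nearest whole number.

Cast on 98 stitches; work 194 rows.

Stitches: 115 × 23/27 = 97.96 → 98.
Rows: 179 × 38/35 = 194.34 → 194.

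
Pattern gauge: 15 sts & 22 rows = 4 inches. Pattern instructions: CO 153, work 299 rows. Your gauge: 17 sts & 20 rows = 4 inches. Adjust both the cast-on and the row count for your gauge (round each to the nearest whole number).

Stitches: 153 × 17/15 = 173.40 → 173.
Rows: 299 × 20/22 = 271.82 → 272.

Cast on 173 stitches; work 272 rows.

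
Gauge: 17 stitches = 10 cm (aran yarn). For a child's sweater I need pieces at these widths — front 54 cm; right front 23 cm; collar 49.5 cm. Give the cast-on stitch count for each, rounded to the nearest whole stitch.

front 92; right front 39; collar 84.

Rate = 17/10 = 1.7 sts per cm.
front: 54 × 1.7 = 91.80 → 92.
right front: 23 × 1.7 = 39.10 → 39.
collar: 49.5 × 1.7 = 84.15 → 84.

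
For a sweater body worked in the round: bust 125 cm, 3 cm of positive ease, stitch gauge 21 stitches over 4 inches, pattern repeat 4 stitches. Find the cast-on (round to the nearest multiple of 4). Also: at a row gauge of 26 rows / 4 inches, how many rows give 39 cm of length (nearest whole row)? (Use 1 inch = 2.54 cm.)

Cast on 264 stitches; work 100 rows.

Finished = 125 + 3 = 128 cm.
128 cm × 1/2.54 = 50.39 inches.
21/4 = 5.25 sts per in; 50.39 × 5.25 = 264.57 sts.
Nearest multiple of 4 → 264.
39 cm = 15.35 inches; × 6.5 = 99.80 → 100 rows.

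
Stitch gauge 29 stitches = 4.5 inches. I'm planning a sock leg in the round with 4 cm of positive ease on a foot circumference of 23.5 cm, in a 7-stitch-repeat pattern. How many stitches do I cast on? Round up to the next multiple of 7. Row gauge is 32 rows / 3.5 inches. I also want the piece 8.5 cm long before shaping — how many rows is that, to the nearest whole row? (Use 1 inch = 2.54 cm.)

Cast on 70 stitches; work 31 rows.

Finished = 23.5 + 4 = 27.5 cm.
27.5 cm × 1/2.54 = 10.83 inches.
29/4.5 = 6.444 sts per in; 10.83 × 6.444 = 69.77 sts.
Next multiple of 7 → 70.
8.5 cm = 3.35 inches; × 9.143 = 30.60 → 31 rows.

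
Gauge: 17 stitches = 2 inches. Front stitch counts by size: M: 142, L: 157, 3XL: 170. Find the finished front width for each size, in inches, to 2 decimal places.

M 16.71 inches; L 18.47 inches; 3XL 20.00 inches.

17/2 = 8.5 sts per in.
M: 142 / 8.5 = 16.706 → 16.71 in.
L: 157 / 8.5 = 18.471 → 18.47 in.
3XL: 170 / 8.5 = 20.000 → 20.00 in.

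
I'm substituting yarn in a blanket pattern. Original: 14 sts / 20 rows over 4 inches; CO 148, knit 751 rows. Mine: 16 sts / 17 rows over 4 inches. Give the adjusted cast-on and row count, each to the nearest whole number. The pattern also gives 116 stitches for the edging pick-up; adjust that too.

Stitches: 148 × 16/14 = 169.14 → 169.
Rows: 751 × 17/20 = 638.35 → 638.
edging pick-up: 116 × 16/14 = 132.57 → 133.

Cast on 169 stitches; work 638 rows; edging pick-up 133 stitches.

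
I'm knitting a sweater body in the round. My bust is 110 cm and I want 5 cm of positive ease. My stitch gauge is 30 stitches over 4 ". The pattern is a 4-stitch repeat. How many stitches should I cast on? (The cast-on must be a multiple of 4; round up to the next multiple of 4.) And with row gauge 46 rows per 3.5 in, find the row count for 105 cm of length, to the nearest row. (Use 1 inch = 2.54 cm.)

Finished = 110 + 5 = 115 cm.
115 cm × 1/2.54 = 45.28 inches.
30/4 = 7.5 sts per in; 45.28 × 7.5 = 339.57 sts.
Next multiple of 4 → 340.
105 cm = 41.34 inches; × 13.143 = 543.31 → 543 rows.

Cast on 340 stitches; work 543 rows.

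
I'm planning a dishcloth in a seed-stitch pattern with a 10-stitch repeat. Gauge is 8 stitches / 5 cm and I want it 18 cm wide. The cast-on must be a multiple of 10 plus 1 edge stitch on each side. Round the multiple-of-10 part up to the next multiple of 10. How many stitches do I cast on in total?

8 / 5 = 1.6 sts per cm.
18 × 1.6 = 28.80 sts.
Less 2 edge sts → 26.80 for the repeat.
Next multiple of 10: 30.
Add back 2 edge sts → 32.

32 stitches.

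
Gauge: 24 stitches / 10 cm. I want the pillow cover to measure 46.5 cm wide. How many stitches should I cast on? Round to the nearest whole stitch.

24 stitches / 10 cm = 2.4 stitches per cm.
46.5 × 2.4 = 111.60 stitches.
Round to nearest → 112.

Cast on 112 stitches.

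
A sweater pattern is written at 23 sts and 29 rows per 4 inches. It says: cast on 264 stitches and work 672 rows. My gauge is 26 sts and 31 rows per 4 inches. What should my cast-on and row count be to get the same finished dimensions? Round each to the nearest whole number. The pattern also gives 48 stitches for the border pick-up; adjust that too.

Cast on 298 stitches; work 718 rows; border pick-up 54 stitches.

Stitches: 264 × 26/23 = 298.43 → 298.
Rows: 672 × 31/29 = 718.34 → 718.
border pick-up: 48 × 26/23 = 54.26 → 54.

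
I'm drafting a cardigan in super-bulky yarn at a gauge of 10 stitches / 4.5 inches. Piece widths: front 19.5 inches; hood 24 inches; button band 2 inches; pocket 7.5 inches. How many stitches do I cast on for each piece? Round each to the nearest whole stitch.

Rate = 10/4.5 = 2.222 sts per in.
front: 19.5 × 2.222 = 43.33 → 43.
hood: 24 × 2.222 = 53.33 → 53.
button band: 2 × 2.222 = 4.44 → 4.
pocket: 7.5 × 2.222 = 16.67 → 17.

front 43; hood 53; button band 4; pocket 17.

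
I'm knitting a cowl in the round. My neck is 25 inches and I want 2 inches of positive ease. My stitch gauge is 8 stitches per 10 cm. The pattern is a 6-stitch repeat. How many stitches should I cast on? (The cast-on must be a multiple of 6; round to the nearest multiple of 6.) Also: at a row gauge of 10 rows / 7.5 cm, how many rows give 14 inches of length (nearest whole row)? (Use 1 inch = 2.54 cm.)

Cast on 54 stitches; work 47 rows.

Finished = 25 + 2 = 27 inches.
27 inches × 2.54 = 68.58 cm.
8/10 = 0.8 sts per cm; 68.58 × 0.8 = 54.86 sts.
Nearest multiple of 6 → 54.
14 inches = 35.56 cm; × 1.333 = 47.41 → 47 rows.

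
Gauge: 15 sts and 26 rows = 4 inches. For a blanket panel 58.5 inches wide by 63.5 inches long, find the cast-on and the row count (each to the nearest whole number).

Cast on 219 stitches and work 413 rows.

Stitch gauge = 15/4 = 3.75 sts/in; 58.5 × 3.75 = 219.38 → 219 sts.
Row gauge = 26/4 = 6.5 rows/in; 63.5 × 6.5 = 412.75 → 413 rows.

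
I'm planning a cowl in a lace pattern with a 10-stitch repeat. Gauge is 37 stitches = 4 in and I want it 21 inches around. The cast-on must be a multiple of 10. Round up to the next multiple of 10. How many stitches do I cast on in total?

Cast on 200 stitches.

37 / 4 = 9.25 sts per inch.
21 × 9.25 = 194.25 sts.
Next multiple of 10: 200.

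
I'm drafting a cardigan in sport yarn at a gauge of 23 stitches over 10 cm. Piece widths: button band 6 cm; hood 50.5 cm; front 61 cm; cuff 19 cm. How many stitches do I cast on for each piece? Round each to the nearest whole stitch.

button band 14; hood 116; front 140; cuff 44.

Rate = 23/10 = 2.3 sts per cm.
button band: 6 × 2.3 = 13.80 → 14.
hood: 50.5 × 2.3 = 116.15 → 116.
front: 61 × 2.3 = 140.30 → 140.
cuff: 19 × 2.3 = 43.70 → 44.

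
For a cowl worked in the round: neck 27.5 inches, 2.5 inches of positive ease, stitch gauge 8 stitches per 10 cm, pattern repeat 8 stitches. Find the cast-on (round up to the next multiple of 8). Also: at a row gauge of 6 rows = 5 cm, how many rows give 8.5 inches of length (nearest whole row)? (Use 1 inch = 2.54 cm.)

Cast on 64 stitches; work 26 rows.

Finished = 27.5 + 2.5 = 30 inches.
30 inches × 2.54 = 76.20 cm.
8/10 = 0.8 sts per cm; 76.20 × 0.8 = 60.96 sts.
Next multiple of 8 → 64.
8.5 inches = 21.59 cm; × 1.2 = 25.91 → 26 rows.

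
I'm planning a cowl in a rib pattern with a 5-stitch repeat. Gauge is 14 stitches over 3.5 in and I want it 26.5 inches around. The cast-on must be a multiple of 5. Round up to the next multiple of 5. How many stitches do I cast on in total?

14 / 3.5 = 4 sts per inch.
26.5 × 4 = 106.00 sts.
Next multiple of 5: 110.

Cast on 110 stitches.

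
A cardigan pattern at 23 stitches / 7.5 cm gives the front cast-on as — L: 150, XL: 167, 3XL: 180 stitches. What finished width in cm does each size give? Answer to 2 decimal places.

23/7.5 = 3.067 sts per cm.
L: 150 / 3.067 = 48.913 → 48.91 cm.
XL: 167 / 3.067 = 54.457 → 54.46 cm.
3XL: 180 / 3.067 = 58.696 → 58.70 cm.

L 48.91 cm; XL 54.46 cm; 3XL 58.70 cm.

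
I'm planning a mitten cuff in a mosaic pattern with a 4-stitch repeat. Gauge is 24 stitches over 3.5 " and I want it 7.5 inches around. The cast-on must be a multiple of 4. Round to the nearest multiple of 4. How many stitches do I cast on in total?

24 / 3.5 = 6.857 sts per inch.
7.5 × 6.857 = 51.43 sts.
Nearest multiple of 4: 52.

Cast on 52 stitches.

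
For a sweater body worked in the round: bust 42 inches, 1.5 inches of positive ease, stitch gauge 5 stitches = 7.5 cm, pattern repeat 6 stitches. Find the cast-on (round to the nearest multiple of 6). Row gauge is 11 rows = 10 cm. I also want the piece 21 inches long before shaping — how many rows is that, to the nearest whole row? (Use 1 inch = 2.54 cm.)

Finished = 42 + 1.5 = 43.5 inches.
43.5 inches × 2.54 = 110.49 cm.
5/7.5 = 0.667 sts per cm; 110.49 × 0.667 = 73.66 sts.
Nearest multiple of 6 → 72.
21 inches = 53.34 cm; × 1.1 = 58.67 → 59 rows.

Cast on 72 stitches; work 59 rows.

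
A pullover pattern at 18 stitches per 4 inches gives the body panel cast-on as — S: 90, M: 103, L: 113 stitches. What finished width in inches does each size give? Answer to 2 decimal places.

S 20.00 inches; M 22.89 inches; L 25.11 inches.

18/4 = 4.5 sts per in.
S: 90 / 4.5 = 20.000 → 20.00 in.
M: 103 / 4.5 = 22.889 → 22.89 in.
L: 113 / 4.5 = 25.111 → 25.11 in.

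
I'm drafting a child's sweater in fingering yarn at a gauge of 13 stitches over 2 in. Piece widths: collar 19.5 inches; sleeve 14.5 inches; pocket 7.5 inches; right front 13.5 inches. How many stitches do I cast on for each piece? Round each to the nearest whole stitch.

collar 127; sleeve 94; pocket 49; right front 88.

Rate = 13/2 = 6.5 sts per in.
collar: 19.5 × 6.5 = 126.75 → 127.
sleeve: 14.5 × 6.5 = 94.25 → 94.
pocket: 7.5 × 6.5 = 48.75 → 49.
right front: 13.5 × 6.5 = 87.75 → 88.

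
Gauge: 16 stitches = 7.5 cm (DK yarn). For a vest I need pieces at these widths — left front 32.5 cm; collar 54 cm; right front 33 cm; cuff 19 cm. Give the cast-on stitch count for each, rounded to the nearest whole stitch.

left front 69; collar 115; right front 70; cuff 41.

Rate = 16/7.5 = 2.133 sts per cm.
left front: 32.5 × 2.133 = 69.33 → 69.
collar: 54 × 2.133 = 115.20 → 115.
right front: 33 × 2.133 = 70.40 → 70.
cuff: 19 × 2.133 = 40.53 → 41.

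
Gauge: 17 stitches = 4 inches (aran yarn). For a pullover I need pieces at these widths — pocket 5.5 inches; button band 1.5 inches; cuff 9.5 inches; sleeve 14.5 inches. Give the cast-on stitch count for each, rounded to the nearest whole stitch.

Rate = 17/4 = 4.25 sts per in.
pocket: 5.5 × 4.25 = 23.38 → 23.
button band: 1.5 × 4.25 = 6.38 → 6.
cuff: 9.5 × 4.25 = 40.38 → 40.
sleeve: 14.5 × 4.25 = 61.62 → 62.

pocket 23; button band 6; cuff 40; sleeve 62.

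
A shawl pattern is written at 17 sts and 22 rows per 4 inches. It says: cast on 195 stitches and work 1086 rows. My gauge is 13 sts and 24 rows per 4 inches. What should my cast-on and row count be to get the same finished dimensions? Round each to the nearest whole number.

Cast on 149 stitches; work 1185 rows.

Stitches: 195 × 13/17 = 149.12 → 149.
Rows: 1086 × 24/22 = 1184.73 → 1185.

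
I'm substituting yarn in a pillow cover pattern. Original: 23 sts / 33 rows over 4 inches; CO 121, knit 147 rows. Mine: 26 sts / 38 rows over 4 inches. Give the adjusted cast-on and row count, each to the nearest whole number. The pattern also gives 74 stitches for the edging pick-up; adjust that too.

Stitches: 121 × 26/23 = 136.78 → 137.
Rows: 147 × 38/33 = 169.27 → 169.
edging pick-up: 74 × 26/23 = 83.65 → 84.

Cast on 137 stitches; work 169 rows; edging pick-up 84 stitches.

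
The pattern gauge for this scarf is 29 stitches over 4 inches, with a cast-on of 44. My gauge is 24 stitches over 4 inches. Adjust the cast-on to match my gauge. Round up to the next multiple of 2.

CO 38 sts.

Scale factor = 24 / 29 = 0.828.
44 × 24 / 29 = 36.41 sts.
→ 38 sts.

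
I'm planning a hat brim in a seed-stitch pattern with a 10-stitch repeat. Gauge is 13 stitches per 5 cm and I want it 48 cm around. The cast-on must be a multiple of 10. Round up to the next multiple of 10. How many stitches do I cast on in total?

130 stitches.

13 / 5 = 2.6 sts per cm.
48 × 2.6 = 124.80 sts.
Next multiple of 10: 130.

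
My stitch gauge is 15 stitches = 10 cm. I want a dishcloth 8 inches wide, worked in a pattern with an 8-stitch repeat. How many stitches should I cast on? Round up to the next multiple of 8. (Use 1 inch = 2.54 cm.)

32 stitches.

8 in = 8 × 2.54 = 20.32 cm.
15 / 10 = 1.5 sts/cm.
20.32 × 1.5 = 30.48 sts.
→ 32.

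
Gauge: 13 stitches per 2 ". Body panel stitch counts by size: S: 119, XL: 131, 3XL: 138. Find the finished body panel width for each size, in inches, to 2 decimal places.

13/2 = 6.5 sts per in.
S: 119 / 6.5 = 18.308 → 18.31 in.
XL: 131 / 6.5 = 20.154 → 20.15 in.
3XL: 138 / 6.5 = 21.231 → 21.23 in.

S 18.31 inches; XL 20.15 inches; 3XL 21.23 inches.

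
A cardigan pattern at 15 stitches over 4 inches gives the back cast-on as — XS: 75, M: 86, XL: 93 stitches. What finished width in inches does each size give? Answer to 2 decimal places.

15/4 = 3.75 sts per in.
XS: 75 / 3.75 = 20.000 → 20.00 in.
M: 86 / 3.75 = 22.933 → 22.93 in.
XL: 93 / 3.75 = 24.800 → 24.80 in.

XS 20.00 inches; M 22.93 inches; XL 24.80 inches.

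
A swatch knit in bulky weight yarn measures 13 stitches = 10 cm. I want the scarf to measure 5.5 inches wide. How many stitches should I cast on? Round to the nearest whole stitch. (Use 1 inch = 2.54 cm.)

Cast on 18 stitches.

5.5 in = 13.97 cm.
13 stitches / 10 cm = 1.3 stitches per cm.
13.97 × 1.3 = 18.16 stitches.
Round to nearest → 18.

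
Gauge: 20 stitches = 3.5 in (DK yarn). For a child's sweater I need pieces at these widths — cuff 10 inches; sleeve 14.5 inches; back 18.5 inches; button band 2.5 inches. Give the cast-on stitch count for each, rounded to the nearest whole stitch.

cuff 57; sleeve 83; back 106; button band 14.

Rate = 20/3.5 = 5.714 sts per in.
cuff: 10 × 5.714 = 57.14 → 57.
sleeve: 14.5 × 5.714 = 82.86 → 83.
back: 18.5 × 5.714 = 105.71 → 106.
button band: 2.5 × 5.714 = 14.29 → 14.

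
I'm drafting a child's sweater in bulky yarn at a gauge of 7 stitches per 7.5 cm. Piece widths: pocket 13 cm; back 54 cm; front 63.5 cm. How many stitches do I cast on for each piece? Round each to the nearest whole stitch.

pocket 12; back 50; front 59.

Rate = 7/7.5 = 0.933 sts per cm.
pocket: 13 × 0.933 = 12.13 → 12.
back: 54 × 0.933 = 50.40 → 50.
front: 63.5 × 0.933 = 59.27 → 59.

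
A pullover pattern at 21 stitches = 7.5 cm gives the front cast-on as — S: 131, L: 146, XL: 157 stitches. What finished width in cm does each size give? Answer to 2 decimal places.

S 46.79 cm; L 52.14 cm; XL 56.07 cm.

21/7.5 = 2.8 sts per cm.
S: 131 / 2.8 = 46.786 → 46.79 cm.
L: 146 / 2.8 = 52.143 → 52.14 cm.
XL: 157 / 2.8 = 56.071 → 56.07 cm.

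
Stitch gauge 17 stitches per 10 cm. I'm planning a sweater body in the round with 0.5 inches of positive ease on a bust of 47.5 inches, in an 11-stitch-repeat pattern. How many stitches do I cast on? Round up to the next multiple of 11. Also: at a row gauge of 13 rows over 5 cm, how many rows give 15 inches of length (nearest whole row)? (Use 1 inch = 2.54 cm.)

Finished = 47.5 + 0.5 = 48 inches.
48 inches × 2.54 = 121.92 cm.
17/10 = 1.7 sts per cm; 121.92 × 1.7 = 207.26 sts.
Next multiple of 11 → 209.
15 inches = 38.10 cm; × 2.6 = 99.06 → 99 rows.

Cast on 209 stitches; work 99 rows.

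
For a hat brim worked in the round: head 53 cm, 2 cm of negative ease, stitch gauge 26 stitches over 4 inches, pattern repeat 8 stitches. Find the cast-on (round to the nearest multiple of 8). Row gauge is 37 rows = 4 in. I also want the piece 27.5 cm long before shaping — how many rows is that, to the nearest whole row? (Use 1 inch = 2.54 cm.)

Finished = 53 − 2 = 51 cm.
51 cm × 1/2.54 = 20.08 inches.
26/4 = 6.5 sts per in; 20.08 × 6.5 = 130.51 sts.
Nearest multiple of 8 → 128.
27.5 cm = 10.83 inches; × 9.25 = 100.15 → 100 rows.

Cast on 128 stitches; work 100 rows.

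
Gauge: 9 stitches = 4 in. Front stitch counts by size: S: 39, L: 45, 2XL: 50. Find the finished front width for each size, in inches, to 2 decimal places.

9/4 = 2.25 sts per in.
S: 39 / 2.25 = 17.333 → 17.33 in.
L: 45 / 2.25 = 20.000 → 20.00 in.
2XL: 50 / 2.25 = 22.222 → 22.22 in.

S 17.33 inches; L 20.00 inches; 2XL 22.22 inches.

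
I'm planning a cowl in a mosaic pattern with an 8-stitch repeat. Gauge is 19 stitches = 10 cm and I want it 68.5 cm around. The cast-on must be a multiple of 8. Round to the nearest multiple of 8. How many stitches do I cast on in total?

CO 128 sts.

19 / 10 = 1.9 sts per cm.
68.5 × 1.9 = 130.15 sts.
Nearest multiple of 8: 128.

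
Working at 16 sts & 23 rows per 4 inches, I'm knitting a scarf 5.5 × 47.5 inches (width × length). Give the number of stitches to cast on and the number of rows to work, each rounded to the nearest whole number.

Cast on 22 stitches and work 273 rows.

Stitch gauge = 16/4 = 4 sts/in; 5.5 × 4 = 22.00 → 22 sts.
Row gauge = 23/4 = 5.75 rows/in; 47.5 × 5.75 = 273.12 → 273 rows.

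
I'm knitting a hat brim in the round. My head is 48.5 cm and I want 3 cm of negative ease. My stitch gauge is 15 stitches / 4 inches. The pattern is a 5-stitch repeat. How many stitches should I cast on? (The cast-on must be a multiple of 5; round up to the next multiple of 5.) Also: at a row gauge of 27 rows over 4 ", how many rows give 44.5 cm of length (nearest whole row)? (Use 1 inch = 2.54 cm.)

Cast on 70 stitches; work 118 rows.

Finished = 48.5 − 3 = 45.5 cm.
45.5 cm × 1/2.54 = 17.91 inches.
15/4 = 3.75 sts per in; 17.91 × 3.75 = 67.18 sts.
Next multiple of 5 → 70.
44.5 cm = 17.52 inches; × 6.75 = 118.26 → 118 rows.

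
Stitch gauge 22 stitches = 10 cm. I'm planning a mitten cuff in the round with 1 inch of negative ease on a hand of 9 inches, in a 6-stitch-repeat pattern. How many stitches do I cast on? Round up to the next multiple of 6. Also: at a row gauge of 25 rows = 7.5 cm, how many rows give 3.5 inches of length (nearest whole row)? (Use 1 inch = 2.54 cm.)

Finished = 9 − 1 = 8 inches.
8 inches × 2.54 = 20.32 cm.
22/10 = 2.2 sts per cm; 20.32 × 2.2 = 44.70 sts.
Next multiple of 6 → 48.
3.5 inches = 8.89 cm; × 3.333 = 29.63 → 30 rows.

Cast on 48 stitches; work 30 rows.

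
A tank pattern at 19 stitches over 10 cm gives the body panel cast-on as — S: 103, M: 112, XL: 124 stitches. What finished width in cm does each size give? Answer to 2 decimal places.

19/10 = 1.9 sts per cm.
S: 103 / 1.9 = 54.211 → 54.21 cm.
M: 112 / 1.9 = 58.947 → 58.95 cm.
XL: 124 / 1.9 = 65.263 → 65.26 cm.

S 54.21 cm; M 58.95 cm; XL 65.26 cm.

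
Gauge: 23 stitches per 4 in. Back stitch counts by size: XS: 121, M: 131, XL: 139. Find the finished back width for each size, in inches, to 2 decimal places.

XS 21.04 inches; M 22.78 inches; XL 24.17 inches.

23/4 = 5.75 sts per in.
XS: 121 / 5.75 = 21.043 → 21.04 in.
M: 131 / 5.75 = 22.783 → 22.78 in.
XL: 139 / 5.75 = 24.174 → 24.17 in.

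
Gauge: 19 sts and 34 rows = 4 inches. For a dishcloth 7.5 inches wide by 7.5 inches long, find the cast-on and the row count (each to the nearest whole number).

Cast on 36 stitches and work 64 rows.

Stitch gauge = 19/4 = 4.75 sts/in; 7.5 × 4.75 = 35.62 → 36 sts.
Row gauge = 34/4 = 8.5 rows/in; 7.5 × 8.5 = 63.75 → 64 rows.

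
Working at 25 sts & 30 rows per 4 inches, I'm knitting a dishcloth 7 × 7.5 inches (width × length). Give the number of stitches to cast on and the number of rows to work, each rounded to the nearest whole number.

Stitch gauge = 25/4 = 6.25 sts/in; 7 × 6.25 = 43.75 → 44 sts.
Row gauge = 30/4 = 7.5 rows/in; 7.5 × 7.5 = 56.25 → 56 rows.

Cast on 44 stitches and work 56 rows.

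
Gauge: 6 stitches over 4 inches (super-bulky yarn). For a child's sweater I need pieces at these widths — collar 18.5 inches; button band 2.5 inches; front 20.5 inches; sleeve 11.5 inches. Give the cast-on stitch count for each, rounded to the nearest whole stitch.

collar 28; button band 4; front 31; sleeve 17.

Rate = 6/4 = 1.5 sts per in.
collar: 18.5 × 1.5 = 27.75 → 28.
button band: 2.5 × 1.5 = 3.75 → 4.
front: 20.5 × 1.5 = 30.75 → 31.
sleeve: 11.5 × 1.5 = 17.25 → 17.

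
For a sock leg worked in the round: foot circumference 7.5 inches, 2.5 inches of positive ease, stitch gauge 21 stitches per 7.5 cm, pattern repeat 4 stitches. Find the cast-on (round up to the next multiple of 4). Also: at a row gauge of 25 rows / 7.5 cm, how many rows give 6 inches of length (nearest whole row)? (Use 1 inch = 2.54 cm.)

Finished = 7.5 + 2.5 = 10 inches.
10 inches × 2.54 = 25.40 cm.
21/7.5 = 2.8 sts per cm; 25.40 × 2.8 = 71.12 sts.
Next multiple of 4 → 72.
6 inches = 15.24 cm; × 3.333 = 50.80 → 51 rows.

Cast on 72 stitches; work 51 rows.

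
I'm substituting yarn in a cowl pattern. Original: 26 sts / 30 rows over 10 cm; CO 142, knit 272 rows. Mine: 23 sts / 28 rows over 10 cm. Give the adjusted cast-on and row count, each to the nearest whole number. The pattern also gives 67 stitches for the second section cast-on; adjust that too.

Stitches: 142 × 23/26 = 125.62 → 126.
Rows: 272 × 28/30 = 253.87 → 254.
second section cast-on: 67 × 23/26 = 59.27 → 59.

Cast on 126 stitches; work 254 rows; second section cast-on 59 stitches.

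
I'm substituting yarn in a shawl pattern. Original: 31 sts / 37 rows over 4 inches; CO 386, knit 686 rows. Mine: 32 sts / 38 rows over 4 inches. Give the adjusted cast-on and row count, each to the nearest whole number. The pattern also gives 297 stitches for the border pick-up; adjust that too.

Stitches: 386 × 32/31 = 398.45 → 398.
Rows: 686 × 38/37 = 704.54 → 705.
border pick-up: 297 × 32/31 = 306.58 → 307.

Cast on 398 stitches; work 705 rows; border pick-up 307 stitches.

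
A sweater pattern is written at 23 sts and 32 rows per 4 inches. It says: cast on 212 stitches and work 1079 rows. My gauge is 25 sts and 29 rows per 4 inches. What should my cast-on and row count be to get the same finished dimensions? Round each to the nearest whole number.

Stitches: 212 × 25/23 = 230.43 → 230.
Rows: 1079 × 29/32 = 977.84 → 978.

Cast on 230 stitches; work 978 rows.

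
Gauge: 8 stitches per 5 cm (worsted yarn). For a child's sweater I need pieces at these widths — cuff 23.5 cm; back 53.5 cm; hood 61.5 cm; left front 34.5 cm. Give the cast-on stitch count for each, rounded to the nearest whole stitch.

cuff 38; back 86; hood 98; left front 55.

Rate = 8/5 = 1.6 sts per cm.
cuff: 23.5 × 1.6 = 37.60 → 38.
back: 53.5 × 1.6 = 85.60 → 86.
hood: 61.5 × 1.6 = 98.40 → 98.
left front: 34.5 × 1.6 = 55.20 → 55.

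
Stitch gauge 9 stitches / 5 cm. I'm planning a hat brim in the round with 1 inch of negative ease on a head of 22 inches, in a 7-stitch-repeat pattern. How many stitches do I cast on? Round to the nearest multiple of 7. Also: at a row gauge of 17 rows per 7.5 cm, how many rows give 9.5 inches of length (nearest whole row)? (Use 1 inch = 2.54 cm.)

Finished = 22 − 1 = 21 inches.
21 inches × 2.54 = 53.34 cm.
9/5 = 1.8 sts per cm; 53.34 × 1.8 = 96.01 sts.
Nearest multiple of 7 → 98.
9.5 inches = 24.13 cm; × 2.267 = 54.69 → 55 rows.

Cast on 98 stitches; work 55 rows.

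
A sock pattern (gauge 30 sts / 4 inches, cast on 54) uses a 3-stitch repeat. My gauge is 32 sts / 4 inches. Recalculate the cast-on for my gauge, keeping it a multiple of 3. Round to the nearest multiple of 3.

54 × 32 / 30 = 57.60.
Nearest multiple of 3: 57.

57 stitches.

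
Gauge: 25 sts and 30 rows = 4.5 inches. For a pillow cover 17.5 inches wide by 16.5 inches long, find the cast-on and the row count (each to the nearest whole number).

Stitch gauge = 25/4.5 = 5.556 sts/in; 17.5 × 5.556 = 97.22 → 97 sts.
Row gauge = 30/4.5 = 6.667 rows/in; 16.5 × 6.667 = 110.00 → 110 rows.

Cast on 97 stitches and work 110 rows.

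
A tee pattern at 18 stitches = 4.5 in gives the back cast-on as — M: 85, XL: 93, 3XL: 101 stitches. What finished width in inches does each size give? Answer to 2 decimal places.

18/4.5 = 4 sts per in.
M: 85 / 4 = 21.250 → 21.25 in.
XL: 93 / 4 = 23.250 → 23.25 in.
3XL: 101 / 4 = 25.250 → 25.25 in.

M 21.25 inches; XL 23.25 inches; 3XL 25.25 inches.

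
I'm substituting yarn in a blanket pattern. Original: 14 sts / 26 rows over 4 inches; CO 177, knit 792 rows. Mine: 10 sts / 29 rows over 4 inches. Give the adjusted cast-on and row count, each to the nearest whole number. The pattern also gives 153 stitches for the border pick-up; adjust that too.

Cast on 126 stitches; work 883 rows; border pick-up 109 stitches.

Stitches: 177 × 10/14 = 126.43 → 126.
Rows: 792 × 29/26 = 883.38 → 883.
border pick-up: 153 × 10/14 = 109.29 → 109.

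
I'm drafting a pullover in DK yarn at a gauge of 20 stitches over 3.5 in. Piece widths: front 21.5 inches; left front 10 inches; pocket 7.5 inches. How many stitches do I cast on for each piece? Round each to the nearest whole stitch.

front 123; left front 57; pocket 43.

Rate = 20/3.5 = 5.714 sts per in.
front: 21.5 × 5.714 = 122.86 → 123.
left front: 10 × 5.714 = 57.14 → 57.
pocket: 7.5 × 5.714 = 42.86 → 43.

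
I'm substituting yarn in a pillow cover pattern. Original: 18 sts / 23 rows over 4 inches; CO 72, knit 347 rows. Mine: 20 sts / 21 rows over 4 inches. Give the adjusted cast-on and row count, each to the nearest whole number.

Stitches: 72 × 20/18 = 80.00 → 80.
Rows: 347 × 21/23 = 316.83 → 317.

Cast on 80 stitches; work 317 rows.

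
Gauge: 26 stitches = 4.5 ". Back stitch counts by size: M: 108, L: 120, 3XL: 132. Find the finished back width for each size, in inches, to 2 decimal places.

26/4.5 = 5.778 sts per in.
M: 108 / 5.778 = 18.692 → 18.69 in.
L: 120 / 5.778 = 20.769 → 20.77 in.
3XL: 132 / 5.778 = 22.846 → 22.85 in.

M 18.69 inches; L 20.77 inches; 3XL 22.85 inches.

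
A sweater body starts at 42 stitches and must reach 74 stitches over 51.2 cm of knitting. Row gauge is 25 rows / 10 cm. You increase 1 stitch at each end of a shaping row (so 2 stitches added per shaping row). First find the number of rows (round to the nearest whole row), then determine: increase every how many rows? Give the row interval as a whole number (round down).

Rows = 51.2 × 2.5 = 128.0 → 128 rows.
Stitches to add: 32 → 16 shaping rows (at 2 st each).
128 / 16 = 8.00 → every 8 rows.

Increase every 8th row.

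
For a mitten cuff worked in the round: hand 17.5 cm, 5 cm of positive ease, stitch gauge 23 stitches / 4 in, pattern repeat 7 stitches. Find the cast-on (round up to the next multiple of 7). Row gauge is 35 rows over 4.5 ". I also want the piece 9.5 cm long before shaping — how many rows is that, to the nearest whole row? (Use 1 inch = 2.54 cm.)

Cast on 56 stitches; work 29 rows.

Finished = 17.5 + 5 = 22.5 cm.
22.5 cm × 1/2.54 = 8.86 inches.
23/4 = 5.75 sts per in; 8.86 × 5.75 = 50.94 sts.
Next multiple of 7 → 56.
9.5 cm = 3.74 inches; × 7.778 = 29.09 → 29 rows.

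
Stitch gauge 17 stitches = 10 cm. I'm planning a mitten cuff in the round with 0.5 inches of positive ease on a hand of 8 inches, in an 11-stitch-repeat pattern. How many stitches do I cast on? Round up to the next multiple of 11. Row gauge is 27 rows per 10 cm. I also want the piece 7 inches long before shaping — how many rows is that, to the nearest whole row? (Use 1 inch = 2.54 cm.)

Cast on 44 stitches; work 48 rows.

Finished = 8 + 0.5 = 8.5 inches.
8.5 inches × 2.54 = 21.59 cm.
17/10 = 1.7 sts per cm; 21.59 × 1.7 = 36.70 sts.
Next multiple of 11 → 44.
7 inches = 17.78 cm; × 2.7 = 48.01 → 48 rows.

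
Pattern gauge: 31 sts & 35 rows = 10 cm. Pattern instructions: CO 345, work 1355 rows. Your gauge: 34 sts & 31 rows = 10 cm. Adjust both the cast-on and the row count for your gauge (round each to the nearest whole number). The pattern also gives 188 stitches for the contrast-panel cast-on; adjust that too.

Cast on 378 stitches; work 1200 rows; contrast-panel cast-on 206 stitches.

Stitches: 345 × 34/31 = 378.39 → 378.
Rows: 1355 × 31/35 = 1200.14 → 1200.
contrast-panel cast-on: 188 × 34/31 = 206.19 → 206.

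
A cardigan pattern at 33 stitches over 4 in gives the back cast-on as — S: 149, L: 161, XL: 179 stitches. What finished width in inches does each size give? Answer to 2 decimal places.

33/4 = 8.25 sts per in.
S: 149 / 8.25 = 18.061 → 18.06 in.
L: 161 / 8.25 = 19.515 → 19.52 in.
XL: 179 / 8.25 = 21.697 → 21.70 in.

S 18.06 inches; L 19.52 inches; XL 21.70 inches.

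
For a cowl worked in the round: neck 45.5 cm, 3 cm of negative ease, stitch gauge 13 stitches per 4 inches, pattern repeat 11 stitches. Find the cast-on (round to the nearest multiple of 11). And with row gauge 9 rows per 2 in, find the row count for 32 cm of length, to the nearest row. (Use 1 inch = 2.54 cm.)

Finished = 45.5 − 3 = 42.5 cm.
42.5 cm × 1/2.54 = 16.73 inches.
13/4 = 3.25 sts per in; 16.73 × 3.25 = 54.38 sts.
Nearest multiple of 11 → 55.
32 cm = 12.60 inches; × 4.5 = 56.69 → 57 rows.

Cast on 55 stitches; work 57 rows.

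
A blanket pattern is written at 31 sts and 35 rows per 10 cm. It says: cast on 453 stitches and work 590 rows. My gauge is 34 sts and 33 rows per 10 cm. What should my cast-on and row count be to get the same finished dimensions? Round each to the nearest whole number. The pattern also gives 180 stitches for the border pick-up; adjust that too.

Stitches: 453 × 34/31 = 496.84 → 497.
Rows: 590 × 33/35 = 556.29 → 556.
border pick-up: 180 × 34/31 = 197.42 → 197.

Cast on 497 stitches; work 556 rows; border pick-up 197 stitches.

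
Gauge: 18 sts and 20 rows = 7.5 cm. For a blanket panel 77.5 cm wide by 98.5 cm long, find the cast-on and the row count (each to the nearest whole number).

Stitch gauge = 18/7.5 = 2.4 sts/cm; 77.5 × 2.4 = 186.00 → 186 sts.
Row gauge = 20/7.5 = 2.667 rows/cm; 98.5 × 2.667 = 262.67 → 263 rows.

Cast on 186 stitches and work 263 rows.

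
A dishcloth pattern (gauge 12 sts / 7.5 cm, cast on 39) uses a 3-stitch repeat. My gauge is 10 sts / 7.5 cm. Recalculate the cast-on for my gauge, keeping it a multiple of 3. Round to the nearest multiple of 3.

33 stitches.

39 × 10 / 12 = 32.50.
Nearest multiple of 3: 33.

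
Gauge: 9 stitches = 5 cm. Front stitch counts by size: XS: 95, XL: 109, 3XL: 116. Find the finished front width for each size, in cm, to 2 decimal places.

9/5 = 1.8 sts per cm.
XS: 95 / 1.8 = 52.778 → 52.78 cm.
XL: 109 / 1.8 = 60.556 → 60.56 cm.
3XL: 116 / 1.8 = 64.444 → 64.44 cm.

XS 52.78 cm; XL 60.56 cm; 3XL 64.44 cm.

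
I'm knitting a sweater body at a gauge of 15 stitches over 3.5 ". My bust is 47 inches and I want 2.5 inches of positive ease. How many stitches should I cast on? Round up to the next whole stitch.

Finished = 47 + 2.5 = 49.5 in.
15 / 3.5 = 4.286 sts per inch.
49.50 × 4.286 = 212.14 sts.
→ 213 sts.

Cast on 213 stitches.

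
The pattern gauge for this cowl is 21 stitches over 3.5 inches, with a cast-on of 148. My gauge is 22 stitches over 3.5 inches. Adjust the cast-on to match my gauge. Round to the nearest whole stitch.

Scale factor = 22 / 21 = 1.048.
148 × 22 / 21 = 155.05 sts.
→ 155 sts.

CO 155 sts.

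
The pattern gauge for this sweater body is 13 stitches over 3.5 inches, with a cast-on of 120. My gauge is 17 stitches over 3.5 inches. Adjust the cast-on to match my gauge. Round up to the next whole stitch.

157 stitches.

Scale factor = 17 / 13 = 1.308.
120 × 17 / 13 = 156.92 sts.
→ 157 sts.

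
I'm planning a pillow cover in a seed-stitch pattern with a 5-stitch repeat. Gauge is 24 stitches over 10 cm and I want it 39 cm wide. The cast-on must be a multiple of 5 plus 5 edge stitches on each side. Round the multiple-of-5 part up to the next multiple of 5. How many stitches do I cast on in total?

CO 95 sts.

24 / 10 = 2.4 sts per cm.
39 × 2.4 = 93.60 sts.
Less 10 edge sts → 83.60 for the repeat.
Next multiple of 5: 85.
Add back 10 edge sts → 95.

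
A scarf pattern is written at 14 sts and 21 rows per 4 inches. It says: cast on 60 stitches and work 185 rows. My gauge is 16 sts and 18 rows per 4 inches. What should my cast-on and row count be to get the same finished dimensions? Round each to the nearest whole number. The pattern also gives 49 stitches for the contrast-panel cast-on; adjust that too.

Stitches: 60 × 16/14 = 68.57 → 69.
Rows: 185 × 18/21 = 158.57 → 159.
contrast-panel cast-on: 49 × 16/14 = 56.00 → 56.

Cast on 69 stitches; work 159 rows; contrast-panel cast-on 56 stitches.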